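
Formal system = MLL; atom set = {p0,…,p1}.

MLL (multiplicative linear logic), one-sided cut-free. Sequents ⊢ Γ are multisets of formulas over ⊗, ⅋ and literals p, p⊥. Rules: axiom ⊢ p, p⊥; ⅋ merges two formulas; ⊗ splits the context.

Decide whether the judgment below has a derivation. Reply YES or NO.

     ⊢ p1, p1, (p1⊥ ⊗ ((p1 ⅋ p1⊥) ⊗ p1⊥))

Derivation (root first):
[⊗]  ⊢ p1, p1, (p1⊥ ⊗ ((p1 ⅋ p1⊥) ⊗ p1⊥))
  [Ax]  ⊢ p1, p1⊥
  [⊗]  ⊢ p1, ((p1 ⅋ p1⊥) ⊗ p1⊥)
    [⅋]  ⊢ (p1 ⅋ p1⊥)
      [Ax]  ⊢ p1, p1⊥
    [Ax]  ⊢ p1, p1⊥

Result: YES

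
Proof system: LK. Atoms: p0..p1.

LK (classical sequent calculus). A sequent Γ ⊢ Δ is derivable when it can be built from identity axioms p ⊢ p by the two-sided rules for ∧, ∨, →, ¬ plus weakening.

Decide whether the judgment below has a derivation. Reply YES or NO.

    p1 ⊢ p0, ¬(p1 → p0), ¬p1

Derivation (root first):
[¬R] p1 ⊢ p0, ¬(p1 → p0), ¬p1
  [WL] p1, p1 ⊢ p0, ¬(p1 → p0)
    [¬R] p1 ⊢ p0, ¬(p1 → p0)
      [→L] p1, (p1 → p0) ⊢ p0
        [Ax] p1 ⊢ p1
        [Ax] p0 ⊢ p0

Result: YES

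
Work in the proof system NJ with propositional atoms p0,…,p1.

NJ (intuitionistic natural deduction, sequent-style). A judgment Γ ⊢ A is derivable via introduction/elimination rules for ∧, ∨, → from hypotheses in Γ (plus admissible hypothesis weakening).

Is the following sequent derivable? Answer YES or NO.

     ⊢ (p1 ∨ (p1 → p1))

Derivation (root first):
[∨I₂]  ⊢ (p1 ∨ (p1 → p1))
  [→I]  ⊢ (p1 → p1)
    [Ax] p1 ⊢ p1

Result: YES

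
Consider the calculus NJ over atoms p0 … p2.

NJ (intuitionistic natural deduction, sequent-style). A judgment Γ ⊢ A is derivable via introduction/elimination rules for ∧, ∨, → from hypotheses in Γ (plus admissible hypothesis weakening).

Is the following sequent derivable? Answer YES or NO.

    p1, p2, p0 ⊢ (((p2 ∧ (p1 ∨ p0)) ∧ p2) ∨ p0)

Proof tree:
[∨I₁] p1, p2, p0 ⊢ (((p2 ∧ (p1 ∨ p0)) ∧ p2) ∨ p0)
  [∧I] p1, p2, p0 ⊢ ((p2 ∧ (p1 ∨ p0)) ∧ p2)
    [∧I] p1, p2, p0 ⊢ (p2 ∧ (p1 ∨ p0))
      [Wk] p2, p1 ⊢ p2
        [Ax] p2 ⊢ p2
      [∨I₂] p0 ⊢ (p1 ∨ p0)
        [Ax] p0 ⊢ p0
    [Wk] p2, p1 ⊢ p2
      [Ax] p2 ⊢ p2

Result: YES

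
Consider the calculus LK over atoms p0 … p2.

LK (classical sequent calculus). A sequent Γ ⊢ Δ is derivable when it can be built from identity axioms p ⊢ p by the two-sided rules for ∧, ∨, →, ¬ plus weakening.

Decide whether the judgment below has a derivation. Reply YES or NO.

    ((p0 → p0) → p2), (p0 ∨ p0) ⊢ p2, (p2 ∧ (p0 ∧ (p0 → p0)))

Proof tree:
[∧R] ((p0 → p0) → p2), (p0 ∨ p0) ⊢ p2, (p2 ∧ (p0 ∧ (p0 → p0)))
  [→L] ((p0 → p0) → p2) ⊢ p2
    [→R]  ⊢ (p0 → p0)
      [Ax] p0 ⊢ p0
    [Ax] p2 ⊢ p2
  [∧R] (p0 ∨ p0) ⊢ p2, (p0 ∧ (p0 → p0))
    [∨L] (p0 ∨ p0) ⊢ p2, p0
      [Ax] p0 ⊢ p0
      [WR] p0 ⊢ p0, p2
        [Ax] p0 ⊢ p0
    [→R]  ⊢ (p0 → p0)
      [Ax] p0 ⊢ p0

Result: YES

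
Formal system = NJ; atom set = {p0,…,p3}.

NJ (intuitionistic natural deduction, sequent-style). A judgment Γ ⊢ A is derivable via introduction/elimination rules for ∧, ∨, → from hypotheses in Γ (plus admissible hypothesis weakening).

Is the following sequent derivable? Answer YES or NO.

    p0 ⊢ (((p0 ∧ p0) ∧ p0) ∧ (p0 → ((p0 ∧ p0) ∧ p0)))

Derivation (root first):
[∧I] p0 ⊢ (((p0 ∧ p0) ∧ p0) ∧ (p0 → ((p0 ∧ p0) ∧ p0)))
  [∧I] p0 ⊢ ((p0 ∧ p0) ∧ p0)
    [∧I] p0 ⊢ (p0 ∧ p0)
      [Ax] p0 ⊢ p0
      [Ax] p0 ⊢ p0
    [Ax] p0 ⊢ p0
  [→I]  ⊢ (p0 → ((p0 ∧ p0) ∧ p0))
    [∧I] p0 ⊢ ((p0 ∧ p0) ∧ p0)
      [∧I] p0 ⊢ (p0 ∧ p0)
        [Ax] p0 ⊢ p0
        [Ax] p0 ⊢ p0
      [Ax] p0 ⊢ p0

Result: YES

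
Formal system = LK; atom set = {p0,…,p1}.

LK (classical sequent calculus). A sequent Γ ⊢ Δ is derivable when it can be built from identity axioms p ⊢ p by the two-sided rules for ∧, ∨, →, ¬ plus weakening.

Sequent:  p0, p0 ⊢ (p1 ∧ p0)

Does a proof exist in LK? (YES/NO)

Truth-table refutation:
  v=00: Γ:[p0=F, p0=F] Δ:[(p1 ∧ p0)=F] refutes=False
  v=01: Γ:[p0=F, p0=F] Δ:[(p1 ∧ p0)=F] refutes=False
  v=10: Γ:[p0=T, p0=T] Δ:[(p1 ∧ p0)=F] refutes=True  ← countermodel

Result: NO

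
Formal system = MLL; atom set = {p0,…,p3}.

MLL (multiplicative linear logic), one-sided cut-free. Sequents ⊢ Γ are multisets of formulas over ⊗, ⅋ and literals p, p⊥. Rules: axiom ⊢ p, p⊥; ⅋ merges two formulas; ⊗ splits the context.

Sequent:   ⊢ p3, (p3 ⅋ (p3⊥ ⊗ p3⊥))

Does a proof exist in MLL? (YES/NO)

Derivation (root first):
[⅋]  ⊢ p3, (p3 ⅋ (p3⊥ ⊗ p3⊥))
  [⊗]  ⊢ p3, p3, (p3⊥ ⊗ p3⊥)
    [Ax]  ⊢ p3, p3⊥
    [Ax]  ⊢ p3, p3⊥

Result: YES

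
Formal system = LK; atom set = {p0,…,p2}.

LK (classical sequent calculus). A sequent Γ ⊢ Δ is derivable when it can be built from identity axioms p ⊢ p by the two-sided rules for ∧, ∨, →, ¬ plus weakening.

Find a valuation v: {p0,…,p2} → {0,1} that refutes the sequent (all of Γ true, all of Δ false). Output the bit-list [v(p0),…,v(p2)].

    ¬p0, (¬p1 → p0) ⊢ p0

Truth-table refutation:
  v=000: Γ:[¬p0=T, (¬p1 → p0)=F] Δ:[p0=F] refutes=False
  v=001: Γ:[¬p0=T, (¬p1 → p0)=F] Δ:[p0=F] refutes=False
  v=010: Γ:[¬p0=T, (¬p1 → p0)=T] Δ:[p0=F] refutes=True  ← countermodel

Result: [0, 1, 0]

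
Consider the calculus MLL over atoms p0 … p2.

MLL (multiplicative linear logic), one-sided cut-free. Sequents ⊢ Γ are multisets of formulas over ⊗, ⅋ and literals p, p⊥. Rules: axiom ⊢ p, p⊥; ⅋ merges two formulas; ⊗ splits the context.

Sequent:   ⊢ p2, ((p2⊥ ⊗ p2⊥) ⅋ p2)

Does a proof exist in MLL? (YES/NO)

Derivation (root first):
[⅋]  ⊢ p2, ((p2⊥ ⊗ p2⊥) ⅋ p2)
  [⊗]  ⊢ p2, p2, (p2⊥ ⊗ p2⊥)
    [Ax]  ⊢ p2, p2⊥
    [Ax]  ⊢ p2, p2⊥

Result: YES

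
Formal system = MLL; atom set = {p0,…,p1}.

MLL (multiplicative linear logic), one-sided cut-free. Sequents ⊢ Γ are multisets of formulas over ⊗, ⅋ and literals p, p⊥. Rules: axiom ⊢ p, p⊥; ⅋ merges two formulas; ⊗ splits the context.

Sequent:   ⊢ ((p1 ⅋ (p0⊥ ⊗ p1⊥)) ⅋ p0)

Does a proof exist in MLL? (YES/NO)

Proof tree:
[⅋]  ⊢ ((p1 ⅋ (p0⊥ ⊗ p1⊥)) ⅋ p0)
  [⅋]  ⊢ p0, (p1 ⅋ (p0⊥ ⊗ p1⊥))
    [⊗]  ⊢ p0, p1, (p0⊥ ⊗ p1⊥)
      [Ax]  ⊢ p0, p0⊥
      [Ax]  ⊢ p1, p1⊥

Result: YES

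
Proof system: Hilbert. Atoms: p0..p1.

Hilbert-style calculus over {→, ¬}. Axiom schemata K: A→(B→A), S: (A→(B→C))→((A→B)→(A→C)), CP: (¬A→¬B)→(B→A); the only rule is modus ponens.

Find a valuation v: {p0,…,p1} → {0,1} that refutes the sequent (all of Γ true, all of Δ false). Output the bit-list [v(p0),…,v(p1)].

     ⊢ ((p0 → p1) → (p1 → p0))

Truth-table refutation:
  v=00: Γ:[] Δ:[((p0 → p1) → (p1 → p0))=T] refutes=False
  v=01: Γ:[] Δ:[((p0 → p1) → (p1 → p0))=F] refutes=True  ← countermodel

Result: [0, 1]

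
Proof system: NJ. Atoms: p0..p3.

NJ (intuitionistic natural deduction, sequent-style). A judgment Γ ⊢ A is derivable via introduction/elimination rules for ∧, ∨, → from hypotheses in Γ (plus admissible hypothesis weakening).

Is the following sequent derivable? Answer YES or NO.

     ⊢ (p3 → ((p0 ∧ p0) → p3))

Derivation (root first):
[→I]  ⊢ (p3 → ((p0 ∧ p0) → p3))
  [→I] p3 ⊢ ((p0 ∧ p0) → p3)
    [Wk] p3, (p0 ∧ p0) ⊢ p3
      [Ax] p3 ⊢ p3

Result: YES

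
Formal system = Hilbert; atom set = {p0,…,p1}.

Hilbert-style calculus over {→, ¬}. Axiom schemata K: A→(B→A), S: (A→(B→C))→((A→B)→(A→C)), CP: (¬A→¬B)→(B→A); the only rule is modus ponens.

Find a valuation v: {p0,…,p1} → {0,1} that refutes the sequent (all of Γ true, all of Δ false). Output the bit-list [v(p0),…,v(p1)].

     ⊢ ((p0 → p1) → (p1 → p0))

Enumerate valuations to refute Γ ⊢ Δ:
  v=00: Γ:[] Δ:[((p0 → p1) → (p1 → p0))=T] refutes=False
  v=01: Γ:[] Δ:[((p0 → p1) → (p1 → p0))=F] refutes=True  ← countermodel

Result: [0, 1]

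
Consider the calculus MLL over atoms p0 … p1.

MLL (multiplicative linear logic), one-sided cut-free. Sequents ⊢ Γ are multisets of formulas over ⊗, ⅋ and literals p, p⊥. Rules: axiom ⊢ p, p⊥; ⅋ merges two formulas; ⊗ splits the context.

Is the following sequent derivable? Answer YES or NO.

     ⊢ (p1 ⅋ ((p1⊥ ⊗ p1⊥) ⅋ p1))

Derivation (root first):
[⅋]  ⊢ (p1 ⅋ ((p1⊥ ⊗ p1⊥) ⅋ p1))
  [⅋]  ⊢ p1, ((p1⊥ ⊗ p1⊥) ⅋ p1)
    [⊗]  ⊢ p1, p1, (p1⊥ ⊗ p1⊥)
      [Ax]  ⊢ p1, p1⊥
      [Ax]  ⊢ p1, p1⊥

Result: YES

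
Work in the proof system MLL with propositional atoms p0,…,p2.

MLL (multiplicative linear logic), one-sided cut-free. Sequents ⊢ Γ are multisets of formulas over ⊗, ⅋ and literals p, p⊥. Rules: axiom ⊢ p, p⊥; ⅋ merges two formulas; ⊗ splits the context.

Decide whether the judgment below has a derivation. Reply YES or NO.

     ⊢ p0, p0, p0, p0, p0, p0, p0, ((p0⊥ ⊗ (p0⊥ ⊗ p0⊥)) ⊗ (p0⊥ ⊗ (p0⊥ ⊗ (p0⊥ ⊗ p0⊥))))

Derivation trace:
[⊗]  ⊢ p0, p0, p0, p0, p0, p0, p0, ((p0⊥ ⊗ (p0⊥ ⊗ p0⊥)) ⊗ (p0⊥ ⊗ (p0⊥ ⊗ (p0⊥ ⊗ p0⊥))))
  [⊗]  ⊢ p0, p0, p0, (p0⊥ ⊗ (p0⊥ ⊗ p0⊥))
    [Ax]  ⊢ p0, p0⊥
    [⊗]  ⊢ p0, p0, (p0⊥ ⊗ p0⊥)
      [Ax]  ⊢ p0, p0⊥
      [Ax]  ⊢ p0, p0⊥
  [⊗]  ⊢ p0, p0, p0, p0, (p0⊥ ⊗ (p0⊥ ⊗ (p0⊥ ⊗ p0⊥)))
    [Ax]  ⊢ p0, p0⊥
    [⊗]  ⊢ p0, p0, p0, (p0⊥ ⊗ (p0⊥ ⊗ p0⊥))
      [Ax]  ⊢ p0, p0⊥
      [⊗]  ⊢ p0, p0, (p0⊥ ⊗ p0⊥)
        [Ax]  ⊢ p0, p0⊥
        [Ax]  ⊢ p0, p0⊥

Result: YES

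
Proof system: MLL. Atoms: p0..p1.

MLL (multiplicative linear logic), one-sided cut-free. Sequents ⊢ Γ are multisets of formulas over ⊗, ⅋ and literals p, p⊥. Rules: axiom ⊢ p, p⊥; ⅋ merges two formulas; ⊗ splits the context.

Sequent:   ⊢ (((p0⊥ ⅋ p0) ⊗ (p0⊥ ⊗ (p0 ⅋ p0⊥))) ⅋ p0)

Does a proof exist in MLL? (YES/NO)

Derivation trace:
[⅋]  ⊢ (((p0⊥ ⅋ p0) ⊗ (p0⊥ ⊗ (p0 ⅋ p0⊥))) ⅋ p0)
  [⊗]  ⊢ p0, ((p0⊥ ⅋ p0) ⊗ (p0⊥ ⊗ (p0 ⅋ p0⊥)))
    [⅋]  ⊢ (p0⊥ ⅋ p0)
      [Ax]  ⊢ p0, p0⊥
    [⊗]  ⊢ p0, (p0⊥ ⊗ (p0 ⅋ p0⊥))
      [Ax]  ⊢ p0, p0⊥
      [⅋]  ⊢ (p0 ⅋ p0⊥)
        [Ax]  ⊢ p0, p0⊥

Result: YES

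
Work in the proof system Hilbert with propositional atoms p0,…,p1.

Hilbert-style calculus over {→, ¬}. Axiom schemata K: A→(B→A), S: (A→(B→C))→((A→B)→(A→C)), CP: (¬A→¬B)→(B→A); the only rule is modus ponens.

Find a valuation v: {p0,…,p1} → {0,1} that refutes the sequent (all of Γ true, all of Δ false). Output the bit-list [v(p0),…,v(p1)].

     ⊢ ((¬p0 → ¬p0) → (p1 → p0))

Enumerate valuations to refute Γ ⊢ Δ:
  v=00: Γ:[] Δ:[((¬p0 → ¬p0) → (p1 → p0))=T] refutes=False
  v=01: Γ:[] Δ:[((¬p0 → ¬p0) → (p1 → p0))=F] refutes=True  ← countermodel

Result: [0, 1]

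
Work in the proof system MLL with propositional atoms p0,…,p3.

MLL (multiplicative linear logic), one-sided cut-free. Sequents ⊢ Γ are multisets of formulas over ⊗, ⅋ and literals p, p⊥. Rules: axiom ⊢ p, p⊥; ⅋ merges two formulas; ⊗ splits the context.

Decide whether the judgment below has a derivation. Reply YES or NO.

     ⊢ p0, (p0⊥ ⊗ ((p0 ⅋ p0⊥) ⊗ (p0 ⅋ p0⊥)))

Derivation (root first):
[⊗]  ⊢ p0, (p0⊥ ⊗ ((p0 ⅋ p0⊥) ⊗ (p0 ⅋ p0⊥)))
  [Ax]  ⊢ p0, p0⊥
  [⊗]  ⊢ ((p0 ⅋ p0⊥) ⊗ (p0 ⅋ p0⊥))
    [⅋]  ⊢ (p0 ⅋ p0⊥)
      [Ax]  ⊢ p0, p0⊥
    [⅋]  ⊢ (p0 ⅋ p0⊥)
      [Ax]  ⊢ p0, p0⊥

Result: YES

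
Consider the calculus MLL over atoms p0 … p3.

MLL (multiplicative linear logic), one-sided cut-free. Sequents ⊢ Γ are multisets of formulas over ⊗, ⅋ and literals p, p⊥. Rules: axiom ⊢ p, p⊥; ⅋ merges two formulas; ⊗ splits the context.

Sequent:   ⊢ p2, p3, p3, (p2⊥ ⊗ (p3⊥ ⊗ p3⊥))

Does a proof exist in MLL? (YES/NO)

Proof tree:
[⊗]  ⊢ p2, p3, p3, (p2⊥ ⊗ (p3⊥ ⊗ p3⊥))
  [Ax]  ⊢ p2, p2⊥
  [⊗]  ⊢ p3, p3, (p3⊥ ⊗ p3⊥)
    [Ax]  ⊢ p3, p3⊥
    [Ax]  ⊢ p3, p3⊥

Result: YES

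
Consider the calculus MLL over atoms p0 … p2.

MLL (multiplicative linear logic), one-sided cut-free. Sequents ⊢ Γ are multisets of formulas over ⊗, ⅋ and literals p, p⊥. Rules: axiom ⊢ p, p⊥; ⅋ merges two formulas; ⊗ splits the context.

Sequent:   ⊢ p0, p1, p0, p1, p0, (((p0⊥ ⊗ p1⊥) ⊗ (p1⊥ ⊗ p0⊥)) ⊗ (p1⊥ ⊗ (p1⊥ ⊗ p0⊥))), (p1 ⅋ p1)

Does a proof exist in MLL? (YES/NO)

Derivation (root first):
[⅋]  ⊢ p0, p1, p0, p1, p0, (((p0⊥ ⊗ p1⊥) ⊗ (p1⊥ ⊗ p0⊥)) ⊗ (p1⊥ ⊗ (p1⊥ ⊗ p0⊥))), (p1 ⅋ p1)
  [⊗]  ⊢ p0, p1, p1, p0, p1, p1, p0, (((p0⊥ ⊗ p1⊥) ⊗ (p1⊥ ⊗ p0⊥)) ⊗ (p1⊥ ⊗ (p1⊥ ⊗ p0⊥)))
    [⊗]  ⊢ p0, p1, p1, p0, ((p0⊥ ⊗ p1⊥) ⊗ (p1⊥ ⊗ p0⊥))
      [⊗]  ⊢ p0, p1, (p0⊥ ⊗ p1⊥)
        [Ax]  ⊢ p0, p0⊥
        [Ax]  ⊢ p1, p1⊥
      [⊗]  ⊢ p1, p0, (p1⊥ ⊗ p0⊥)
        [Ax]  ⊢ p1, p1⊥
        [Ax]  ⊢ p0, p0⊥
    [⊗]  ⊢ p1, p1, p0, (p1⊥ ⊗ (p1⊥ ⊗ p0⊥))
      [Ax]  ⊢ p1, p1⊥
      [⊗]  ⊢ p1, p0, (p1⊥ ⊗ p0⊥)
        [Ax]  ⊢ p1, p1⊥
        [Ax]  ⊢ p0, p0⊥

Result: YES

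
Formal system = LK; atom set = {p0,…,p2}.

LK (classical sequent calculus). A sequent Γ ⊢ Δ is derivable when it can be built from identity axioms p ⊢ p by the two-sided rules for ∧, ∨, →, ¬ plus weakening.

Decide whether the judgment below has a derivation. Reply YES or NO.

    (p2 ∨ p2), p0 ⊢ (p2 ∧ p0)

Proof tree:
[∧R] (p2 ∨ p2), p0 ⊢ (p2 ∧ p0)
  [∨L] (p2 ∨ p2) ⊢ p2
    [Ax] p2 ⊢ p2
    [Ax] p2 ⊢ p2
  [Ax] p0 ⊢ p0

Result: YES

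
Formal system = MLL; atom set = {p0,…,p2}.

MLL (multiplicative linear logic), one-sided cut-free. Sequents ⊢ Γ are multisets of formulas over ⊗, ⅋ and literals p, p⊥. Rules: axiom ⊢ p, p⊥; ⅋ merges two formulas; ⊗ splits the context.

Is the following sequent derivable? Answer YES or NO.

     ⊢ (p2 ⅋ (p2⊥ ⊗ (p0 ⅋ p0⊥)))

Proof tree:
[⅋]  ⊢ (p2 ⅋ (p2⊥ ⊗ (p0 ⅋ p0⊥)))
  [⊗]  ⊢ p2, (p2⊥ ⊗ (p0 ⅋ p0⊥))
    [Ax]  ⊢ p2, p2⊥
    [⅋]  ⊢ (p0 ⅋ p0⊥)
      [Ax]  ⊢ p0, p0⊥

Result: YES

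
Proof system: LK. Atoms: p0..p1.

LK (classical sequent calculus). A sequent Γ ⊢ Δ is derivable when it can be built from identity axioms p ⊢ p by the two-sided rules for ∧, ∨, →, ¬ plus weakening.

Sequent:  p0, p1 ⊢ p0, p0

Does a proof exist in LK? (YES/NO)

Proof tree:
[WR] p0, p1 ⊢ p0, p0
  [WL] p0, p1 ⊢ p0
    [Ax] p0 ⊢ p0

Result: YES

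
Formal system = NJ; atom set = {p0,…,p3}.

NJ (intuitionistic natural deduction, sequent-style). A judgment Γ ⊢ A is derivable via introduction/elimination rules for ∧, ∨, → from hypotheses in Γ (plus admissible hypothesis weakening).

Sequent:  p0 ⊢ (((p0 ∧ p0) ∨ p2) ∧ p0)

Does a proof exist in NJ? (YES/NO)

Proof tree:
[∧I] p0 ⊢ (((p0 ∧ p0) ∨ p2) ∧ p0)
  [∨I₁] p0 ⊢ ((p0 ∧ p0) ∨ p2)
    [∧I] p0 ⊢ (p0 ∧ p0)
      [Ax] p0 ⊢ p0
      [Ax] p0 ⊢ p0
  [Ax] p0 ⊢ p0

Result: YES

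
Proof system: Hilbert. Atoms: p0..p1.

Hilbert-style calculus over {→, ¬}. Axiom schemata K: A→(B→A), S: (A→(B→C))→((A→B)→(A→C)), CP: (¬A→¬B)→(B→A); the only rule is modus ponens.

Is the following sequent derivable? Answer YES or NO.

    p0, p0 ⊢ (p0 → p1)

Enumerate valuations to refute Γ ⊢ Δ:
  v=00: Γ:[p0=F, p0=F] Δ:[(p0 → p1)=T] refutes=False
  v=01: Γ:[p0=F, p0=F] Δ:[(p0 → p1)=T] refutes=False
  v=10: Γ:[p0=T, p0=T] Δ:[(p0 → p1)=F] refutes=True  ← countermodel

Result: NO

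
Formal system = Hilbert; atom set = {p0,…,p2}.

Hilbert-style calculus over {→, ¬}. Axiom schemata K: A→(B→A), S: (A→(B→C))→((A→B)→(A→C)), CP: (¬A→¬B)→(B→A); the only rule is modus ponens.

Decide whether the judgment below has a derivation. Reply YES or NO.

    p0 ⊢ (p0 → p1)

Enumerate valuations to refute Γ ⊢ Δ:
  v=000: Γ:[p0=F] Δ:[(p0 → p1)=T] refutes=False
  v=001: Γ:[p0=F] Δ:[(p0 → p1)=T] refutes=False
  v=010: Γ:[p0=F] Δ:[(p0 → p1)=T] refutes=False
  v=011: Γ:[p0=F] Δ:[(p0 → p1)=T] refutes=False
  v=100: Γ:[p0=T] Δ:[(p0 → p1)=F] refutes=True  ← countermodel

Result: NO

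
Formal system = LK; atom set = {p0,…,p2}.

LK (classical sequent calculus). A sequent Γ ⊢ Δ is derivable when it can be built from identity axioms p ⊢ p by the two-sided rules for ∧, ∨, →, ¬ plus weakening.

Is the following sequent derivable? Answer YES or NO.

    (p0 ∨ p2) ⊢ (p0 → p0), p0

Derivation (root first):
[∨L] (p0 ∨ p2) ⊢ (p0 → p0), p0
  [Ax] p0 ⊢ p0
  [WL] p2 ⊢ (p0 → p0)
    [→R]  ⊢ (p0 → p0)
      [Ax] p0 ⊢ p0

Result: YES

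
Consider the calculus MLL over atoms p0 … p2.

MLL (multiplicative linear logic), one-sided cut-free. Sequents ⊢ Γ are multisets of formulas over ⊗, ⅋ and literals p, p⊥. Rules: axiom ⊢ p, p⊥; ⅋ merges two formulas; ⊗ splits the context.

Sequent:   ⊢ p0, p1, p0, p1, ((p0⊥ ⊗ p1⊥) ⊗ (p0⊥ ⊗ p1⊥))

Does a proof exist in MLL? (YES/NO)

Derivation trace:
[⊗]  ⊢ p0, p1, p0, p1, ((p0⊥ ⊗ p1⊥) ⊗ (p0⊥ ⊗ p1⊥))
  [⊗]  ⊢ p0, p1, (p0⊥ ⊗ p1⊥)
    [Ax]  ⊢ p0, p0⊥
    [Ax]  ⊢ p1, p1⊥
  [⊗]  ⊢ p0, p1, (p0⊥ ⊗ p1⊥)
    [Ax]  ⊢ p0, p0⊥
    [Ax]  ⊢ p1, p1⊥

Result: YES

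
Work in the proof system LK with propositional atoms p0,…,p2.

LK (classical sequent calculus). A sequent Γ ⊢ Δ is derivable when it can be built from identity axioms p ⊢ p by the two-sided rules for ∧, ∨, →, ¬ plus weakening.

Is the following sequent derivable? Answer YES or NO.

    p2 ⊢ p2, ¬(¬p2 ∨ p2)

Proof tree:
[¬R] p2 ⊢ p2, ¬(¬p2 ∨ p2)
  [∨L] p2, (¬p2 ∨ p2) ⊢ p2
    [¬L] p2, ¬p2 ⊢ 
      [Ax] p2 ⊢ p2
    [Ax] p2 ⊢ p2

Result: YES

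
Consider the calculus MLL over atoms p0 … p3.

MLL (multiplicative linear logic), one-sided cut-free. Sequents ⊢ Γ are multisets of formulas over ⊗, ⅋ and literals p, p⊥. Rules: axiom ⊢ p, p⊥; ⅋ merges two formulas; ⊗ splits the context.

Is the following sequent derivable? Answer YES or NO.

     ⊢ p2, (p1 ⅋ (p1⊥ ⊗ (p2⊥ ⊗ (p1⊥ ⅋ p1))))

Derivation trace:
[⅋]  ⊢ p2, (p1 ⅋ (p1⊥ ⊗ (p2⊥ ⊗ (p1⊥ ⅋ p1))))
  [⊗]  ⊢ p1, p2, (p1⊥ ⊗ (p2⊥ ⊗ (p1⊥ ⅋ p1)))
    [Ax]  ⊢ p1, p1⊥
    [⊗]  ⊢ p2, (p2⊥ ⊗ (p1⊥ ⅋ p1))
      [Ax]  ⊢ p2, p2⊥
      [⅋]  ⊢ (p1⊥ ⅋ p1)
        [Ax]  ⊢ p1, p1⊥

Result: YES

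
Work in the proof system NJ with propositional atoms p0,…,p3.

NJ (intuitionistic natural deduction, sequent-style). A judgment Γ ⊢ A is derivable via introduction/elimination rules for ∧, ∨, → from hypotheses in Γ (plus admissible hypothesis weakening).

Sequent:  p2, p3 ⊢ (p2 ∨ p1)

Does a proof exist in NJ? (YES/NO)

Derivation trace:
[∨I₁] p2, p3 ⊢ (p2 ∨ p1)
  [Wk] p2, p3 ⊢ p2
    [Ax] p2 ⊢ p2

Result: YES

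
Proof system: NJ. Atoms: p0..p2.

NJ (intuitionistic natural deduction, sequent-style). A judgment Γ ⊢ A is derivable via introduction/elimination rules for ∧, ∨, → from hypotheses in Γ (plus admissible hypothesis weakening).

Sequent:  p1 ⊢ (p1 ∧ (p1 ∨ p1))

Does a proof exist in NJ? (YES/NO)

Proof tree:
[∧I] p1 ⊢ (p1 ∧ (p1 ∨ p1))
  [Ax] p1 ⊢ p1
  [∨I₂] p1 ⊢ (p1 ∨ p1)
    [Ax] p1 ⊢ p1

Result: YES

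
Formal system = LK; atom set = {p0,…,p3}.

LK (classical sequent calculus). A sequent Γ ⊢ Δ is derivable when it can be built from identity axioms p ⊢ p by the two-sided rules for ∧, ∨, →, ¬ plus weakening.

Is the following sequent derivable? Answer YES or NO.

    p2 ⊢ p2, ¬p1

Derivation trace:
[¬R] p2 ⊢ p2, ¬p1
  [WL] p2, p1 ⊢ p2
    [Ax] p2 ⊢ p2

Result: YES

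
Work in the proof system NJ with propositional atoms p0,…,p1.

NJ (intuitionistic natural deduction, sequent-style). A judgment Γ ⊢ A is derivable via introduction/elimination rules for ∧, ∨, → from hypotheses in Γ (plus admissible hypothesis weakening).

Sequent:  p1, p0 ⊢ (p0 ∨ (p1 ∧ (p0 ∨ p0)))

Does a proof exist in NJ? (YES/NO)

Derivation (root first):
[∨I₂] p1, p0 ⊢ (p0 ∨ (p1 ∧ (p0 ∨ p0)))
  [∧I] p1, p0 ⊢ (p1 ∧ (p0 ∨ p0))
    [Ax] p1 ⊢ p1
    [∨I₂] p0 ⊢ (p0 ∨ p0)
      [Ax] p0 ⊢ p0

Result: YES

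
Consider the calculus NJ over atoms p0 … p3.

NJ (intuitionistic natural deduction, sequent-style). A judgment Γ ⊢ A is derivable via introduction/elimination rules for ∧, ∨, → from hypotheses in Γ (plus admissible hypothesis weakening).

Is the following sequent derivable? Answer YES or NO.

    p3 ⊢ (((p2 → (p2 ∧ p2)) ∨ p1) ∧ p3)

Derivation (root first):
[∧I] p3 ⊢ (((p2 → (p2 ∧ p2)) ∨ p1) ∧ p3)
  [∨I₁]  ⊢ ((p2 → (p2 ∧ p2)) ∨ p1)
    [→I]  ⊢ (p2 → (p2 ∧ p2))
      [∧I] p2 ⊢ (p2 ∧ p2)
        [Ax] p2 ⊢ p2
        [Ax] p2 ⊢ p2
  [Ax] p3 ⊢ p3

Result: YES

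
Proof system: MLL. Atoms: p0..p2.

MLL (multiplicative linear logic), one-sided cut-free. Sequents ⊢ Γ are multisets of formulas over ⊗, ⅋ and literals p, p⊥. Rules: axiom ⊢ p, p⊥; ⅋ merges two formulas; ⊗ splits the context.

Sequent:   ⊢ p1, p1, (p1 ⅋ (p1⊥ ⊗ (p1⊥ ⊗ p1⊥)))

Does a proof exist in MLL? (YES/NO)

Proof tree:
[⅋]  ⊢ p1, p1, (p1 ⅋ (p1⊥ ⊗ (p1⊥ ⊗ p1⊥)))
  [⊗]  ⊢ p1, p1, p1, (p1⊥ ⊗ (p1⊥ ⊗ p1⊥))
    [Ax]  ⊢ p1, p1⊥
    [⊗]  ⊢ p1, p1, (p1⊥ ⊗ p1⊥)
      [Ax]  ⊢ p1, p1⊥
      [Ax]  ⊢ p1, p1⊥

Result: YES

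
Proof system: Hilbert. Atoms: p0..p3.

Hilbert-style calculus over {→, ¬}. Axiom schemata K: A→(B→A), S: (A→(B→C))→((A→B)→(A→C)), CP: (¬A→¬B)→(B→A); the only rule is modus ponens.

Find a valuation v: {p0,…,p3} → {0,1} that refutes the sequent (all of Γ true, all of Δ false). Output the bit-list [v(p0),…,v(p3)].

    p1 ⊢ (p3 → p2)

Search for a countermodel by truth-table:
  v=0000: Γ:[p1=F] Δ:[(p3 → p2)=T] refutes=False
  v=0001: Γ:[p1=F] Δ:[(p3 → p2)=F] refutes=False
  v=0010: Γ:[p1=F] Δ:[(p3 → p2)=T] refutes=False
  v=0011: Γ:[p1=F] Δ:[(p3 → p2)=T] refutes=False
  v=0100: Γ:[p1=T] Δ:[(p3 → p2)=T] refutes=False
  v=0101: Γ:[p1=T] Δ:[(p3 → p2)=F] refutes=True  ← countermodel

Result: [0, 1, 0, 1]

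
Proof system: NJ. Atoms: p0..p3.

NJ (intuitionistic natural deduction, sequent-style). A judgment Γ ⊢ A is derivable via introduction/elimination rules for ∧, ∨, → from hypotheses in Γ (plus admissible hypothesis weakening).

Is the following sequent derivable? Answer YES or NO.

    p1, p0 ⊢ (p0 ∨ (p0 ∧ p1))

Derivation trace:
[∨I₂] p1, p0 ⊢ (p0 ∨ (p0 ∧ p1))
  [∧I] p1, p0 ⊢ (p0 ∧ p1)
    [Ax] p0 ⊢ p0
    [Ax] p1 ⊢ p1

Result: YES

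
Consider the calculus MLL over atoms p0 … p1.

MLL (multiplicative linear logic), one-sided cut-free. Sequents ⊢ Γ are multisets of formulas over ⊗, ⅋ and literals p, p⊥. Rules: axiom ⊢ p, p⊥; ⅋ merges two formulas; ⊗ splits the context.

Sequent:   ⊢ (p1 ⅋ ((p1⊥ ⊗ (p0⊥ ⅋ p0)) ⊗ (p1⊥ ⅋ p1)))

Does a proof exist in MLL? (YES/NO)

Derivation (root first):
[⅋]  ⊢ (p1 ⅋ ((p1⊥ ⊗ (p0⊥ ⅋ p0)) ⊗ (p1⊥ ⅋ p1)))
  [⊗]  ⊢ p1, ((p1⊥ ⊗ (p0⊥ ⅋ p0)) ⊗ (p1⊥ ⅋ p1))
    [⊗]  ⊢ p1, (p1⊥ ⊗ (p0⊥ ⅋ p0))
      [Ax]  ⊢ p1, p1⊥
      [⅋]  ⊢ (p0⊥ ⅋ p0)
        [Ax]  ⊢ p0, p0⊥
    [⅋]  ⊢ (p1⊥ ⅋ p1)
      [Ax]  ⊢ p1, p1⊥

Result: YES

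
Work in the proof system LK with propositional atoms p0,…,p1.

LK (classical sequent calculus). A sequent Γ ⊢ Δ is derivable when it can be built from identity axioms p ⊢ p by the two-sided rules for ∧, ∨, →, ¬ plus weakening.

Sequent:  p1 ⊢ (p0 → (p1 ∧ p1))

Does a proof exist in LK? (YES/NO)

Derivation (root first):
[→R] p1 ⊢ (p0 → (p1 ∧ p1))
  [WL] p1, p0 ⊢ (p1 ∧ p1)
    [∧R] p1 ⊢ (p1 ∧ p1)
      [Ax] p1 ⊢ p1
      [Ax] p1 ⊢ p1

Result: YES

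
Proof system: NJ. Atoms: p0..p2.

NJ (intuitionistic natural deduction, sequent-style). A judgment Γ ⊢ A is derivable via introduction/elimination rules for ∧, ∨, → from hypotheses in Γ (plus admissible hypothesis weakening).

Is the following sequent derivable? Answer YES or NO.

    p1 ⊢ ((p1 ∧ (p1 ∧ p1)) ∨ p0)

Derivation trace:
[∨I₁] p1 ⊢ ((p1 ∧ (p1 ∧ p1)) ∨ p0)
  [∧I] p1 ⊢ (p1 ∧ (p1 ∧ p1))
    [Ax] p1 ⊢ p1
    [∧I] p1 ⊢ (p1 ∧ p1)
      [Ax] p1 ⊢ p1
      [Ax] p1 ⊢ p1

Result: YES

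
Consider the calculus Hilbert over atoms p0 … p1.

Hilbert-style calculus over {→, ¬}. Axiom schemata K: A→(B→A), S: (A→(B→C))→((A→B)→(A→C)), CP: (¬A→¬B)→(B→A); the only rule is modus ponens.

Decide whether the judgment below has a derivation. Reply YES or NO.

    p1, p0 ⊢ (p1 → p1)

Derivation (root first):
[MP] p1, p0 ⊢ (p1 → p1)
  [K]  ⊢ (p1 → (p1 → p1))
  [MP] p1, p0 ⊢ p1
    [MP] p1 ⊢ (p0 → p1)
      [K]  ⊢ (p1 → (p0 → p1))
      [Hyp] p1 ⊢ p1
    [Hyp] p0 ⊢ p0

Result: YES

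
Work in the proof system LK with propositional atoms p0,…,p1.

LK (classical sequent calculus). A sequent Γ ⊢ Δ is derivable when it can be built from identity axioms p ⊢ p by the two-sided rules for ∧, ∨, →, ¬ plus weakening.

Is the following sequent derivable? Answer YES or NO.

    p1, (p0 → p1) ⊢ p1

Derivation trace:
[→L] p1, (p0 → p1) ⊢ p1
  [WR] p1 ⊢ p1, p0
    [Ax] p1 ⊢ p1
  [Ax] p1 ⊢ p1

Result: YES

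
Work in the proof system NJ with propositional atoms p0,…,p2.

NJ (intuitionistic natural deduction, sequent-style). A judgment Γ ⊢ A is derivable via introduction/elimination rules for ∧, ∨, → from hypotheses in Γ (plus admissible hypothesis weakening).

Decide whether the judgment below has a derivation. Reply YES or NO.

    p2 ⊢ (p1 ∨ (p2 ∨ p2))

Derivation (root first):
[∨I₂] p2 ⊢ (p1 ∨ (p2 ∨ p2))
  [∨I₁] p2 ⊢ (p2 ∨ p2)
    [Ax] p2 ⊢ p2

Result: YES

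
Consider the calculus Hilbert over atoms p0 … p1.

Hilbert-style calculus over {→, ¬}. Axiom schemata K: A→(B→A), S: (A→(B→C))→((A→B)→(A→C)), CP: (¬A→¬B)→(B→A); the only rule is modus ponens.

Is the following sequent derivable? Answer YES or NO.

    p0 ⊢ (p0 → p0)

Derivation trace:
[MP] p0 ⊢ (p0 → p0)
  [MP]  ⊢ ((p0 → p0) → (p0 → p0))
    [S]  ⊢ ((p0 → (p0 → p0)) → ((p0 → p0) → (p0 → p0)))
    [K]  ⊢ (p0 → (p0 → p0))
  [MP] p0 ⊢ (p0 → p0)
    [K]  ⊢ (p0 → (p0 → p0))
    [Hyp] p0 ⊢ p0

Result: YES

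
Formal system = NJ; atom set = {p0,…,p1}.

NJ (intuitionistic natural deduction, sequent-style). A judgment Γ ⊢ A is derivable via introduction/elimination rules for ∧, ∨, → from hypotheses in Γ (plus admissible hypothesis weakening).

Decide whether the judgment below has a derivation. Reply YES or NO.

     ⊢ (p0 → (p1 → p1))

Derivation (root first):
[→I]  ⊢ (p0 → (p1 → p1))
  [Wk] p0 ⊢ (p1 → p1)
    [→I]  ⊢ (p1 → p1)
      [Ax] p1 ⊢ p1

Result: YES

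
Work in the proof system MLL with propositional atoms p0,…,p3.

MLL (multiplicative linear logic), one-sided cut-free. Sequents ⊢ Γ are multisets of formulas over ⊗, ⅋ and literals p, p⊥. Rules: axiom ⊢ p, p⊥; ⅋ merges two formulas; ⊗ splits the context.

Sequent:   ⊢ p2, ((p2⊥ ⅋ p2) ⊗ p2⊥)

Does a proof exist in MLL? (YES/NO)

Proof tree:
[⊗]  ⊢ p2, ((p2⊥ ⅋ p2) ⊗ p2⊥)
  [⅋]  ⊢ (p2⊥ ⅋ p2)
    [Ax]  ⊢ p2, p2⊥
  [Ax]  ⊢ p2, p2⊥

Result: YES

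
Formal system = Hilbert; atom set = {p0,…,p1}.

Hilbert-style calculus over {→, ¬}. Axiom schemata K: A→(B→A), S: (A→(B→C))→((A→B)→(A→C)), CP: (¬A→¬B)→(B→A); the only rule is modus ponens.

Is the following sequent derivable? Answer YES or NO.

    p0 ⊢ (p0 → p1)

Enumerate valuations to refute Γ ⊢ Δ:
  v=00: Γ:[p0=F] Δ:[(p0 → p1)=T] refutes=False
  v=01: Γ:[p0=F] Δ:[(p0 → p1)=T] refutes=False
  v=10: Γ:[p0=T] Δ:[(p0 → p1)=F] refutes=True  ← countermodel

Result: NO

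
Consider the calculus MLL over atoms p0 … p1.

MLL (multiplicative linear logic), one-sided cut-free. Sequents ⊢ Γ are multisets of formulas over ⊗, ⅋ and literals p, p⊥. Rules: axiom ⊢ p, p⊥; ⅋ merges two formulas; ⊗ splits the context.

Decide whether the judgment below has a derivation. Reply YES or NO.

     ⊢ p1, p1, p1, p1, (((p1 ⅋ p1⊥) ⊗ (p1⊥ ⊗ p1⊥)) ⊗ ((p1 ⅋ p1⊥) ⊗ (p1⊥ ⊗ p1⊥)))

Proof tree:
[⊗]  ⊢ p1, p1, p1, p1, (((p1 ⅋ p1⊥) ⊗ (p1⊥ ⊗ p1⊥)) ⊗ ((p1 ⅋ p1⊥) ⊗ (p1⊥ ⊗ p1⊥)))
  [⊗]  ⊢ p1, p1, ((p1 ⅋ p1⊥) ⊗ (p1⊥ ⊗ p1⊥))
    [⅋]  ⊢ (p1 ⅋ p1⊥)
      [Ax]  ⊢ p1, p1⊥
    [⊗]  ⊢ p1, p1, (p1⊥ ⊗ p1⊥)
      [Ax]  ⊢ p1, p1⊥
      [Ax]  ⊢ p1, p1⊥
  [⊗]  ⊢ p1, p1, ((p1 ⅋ p1⊥) ⊗ (p1⊥ ⊗ p1⊥))
    [⅋]  ⊢ (p1 ⅋ p1⊥)
      [Ax]  ⊢ p1, p1⊥
    [⊗]  ⊢ p1, p1, (p1⊥ ⊗ p1⊥)
      [Ax]  ⊢ p1, p1⊥
      [Ax]  ⊢ p1, p1⊥

Result: YES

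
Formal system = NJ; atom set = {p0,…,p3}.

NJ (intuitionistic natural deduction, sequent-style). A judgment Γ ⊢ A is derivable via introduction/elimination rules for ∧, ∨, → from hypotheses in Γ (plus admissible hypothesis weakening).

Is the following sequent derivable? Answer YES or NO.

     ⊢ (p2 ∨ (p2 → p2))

Derivation (root first):
[∨I₂]  ⊢ (p2 ∨ (p2 → p2))
  [→I]  ⊢ (p2 → p2)
    [Ax] p2 ⊢ p2

Result: YES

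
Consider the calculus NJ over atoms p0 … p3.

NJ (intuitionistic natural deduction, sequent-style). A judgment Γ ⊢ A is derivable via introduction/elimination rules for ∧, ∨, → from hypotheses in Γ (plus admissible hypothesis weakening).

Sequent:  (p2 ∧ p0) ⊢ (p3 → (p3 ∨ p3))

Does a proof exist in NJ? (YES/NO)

Derivation trace:
[Wk] (p2 ∧ p0) ⊢ (p3 → (p3 ∨ p3))
  [→I]  ⊢ (p3 → (p3 ∨ p3))
    [∨I₁] p3 ⊢ (p3 ∨ p3)
      [Ax] p3 ⊢ p3

Result: YES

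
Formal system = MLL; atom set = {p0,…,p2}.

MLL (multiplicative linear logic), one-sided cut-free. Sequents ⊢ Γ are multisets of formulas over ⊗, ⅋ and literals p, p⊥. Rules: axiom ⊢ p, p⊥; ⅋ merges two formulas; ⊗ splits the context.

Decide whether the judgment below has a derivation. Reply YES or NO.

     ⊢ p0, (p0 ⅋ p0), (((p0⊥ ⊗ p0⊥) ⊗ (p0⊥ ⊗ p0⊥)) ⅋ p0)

Derivation trace:
[⅋]  ⊢ p0, (p0 ⅋ p0), (((p0⊥ ⊗ p0⊥) ⊗ (p0⊥ ⊗ p0⊥)) ⅋ p0)
  [⅋]  ⊢ p0, p0, ((p0⊥ ⊗ p0⊥) ⊗ (p0⊥ ⊗ p0⊥)), (p0 ⅋ p0)
    [⊗]  ⊢ p0, p0, p0, p0, ((p0⊥ ⊗ p0⊥) ⊗ (p0⊥ ⊗ p0⊥))
      [⊗]  ⊢ p0, p0, (p0⊥ ⊗ p0⊥)
        [Ax]  ⊢ p0, p0⊥
        [Ax]  ⊢ p0, p0⊥
      [⊗]  ⊢ p0, p0, (p0⊥ ⊗ p0⊥)
        [Ax]  ⊢ p0, p0⊥
        [Ax]  ⊢ p0, p0⊥

Result: YES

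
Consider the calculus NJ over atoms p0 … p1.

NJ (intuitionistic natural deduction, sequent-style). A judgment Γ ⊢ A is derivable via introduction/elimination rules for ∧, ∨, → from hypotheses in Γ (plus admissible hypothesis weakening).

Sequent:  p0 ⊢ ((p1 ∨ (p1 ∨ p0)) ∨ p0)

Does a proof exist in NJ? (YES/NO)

Derivation (root first):
[∨I₁] p0 ⊢ ((p1 ∨ (p1 ∨ p0)) ∨ p0)
  [∨I₂] p0 ⊢ (p1 ∨ (p1 ∨ p0))
    [∨I₂] p0 ⊢ (p1 ∨ p0)
      [Ax] p0 ⊢ p0

Result: YES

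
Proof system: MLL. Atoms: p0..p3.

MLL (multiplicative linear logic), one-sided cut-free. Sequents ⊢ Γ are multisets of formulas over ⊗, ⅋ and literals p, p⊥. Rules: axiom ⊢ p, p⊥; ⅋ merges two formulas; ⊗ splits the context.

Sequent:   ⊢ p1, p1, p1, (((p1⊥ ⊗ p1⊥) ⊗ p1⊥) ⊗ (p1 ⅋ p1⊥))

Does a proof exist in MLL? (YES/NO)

Derivation (root first):
[⊗]  ⊢ p1, p1, p1, (((p1⊥ ⊗ p1⊥) ⊗ p1⊥) ⊗ (p1 ⅋ p1⊥))
  [⊗]  ⊢ p1, p1, p1, ((p1⊥ ⊗ p1⊥) ⊗ p1⊥)
    [⊗]  ⊢ p1, p1, (p1⊥ ⊗ p1⊥)
      [Ax]  ⊢ p1, p1⊥
      [Ax]  ⊢ p1, p1⊥
    [Ax]  ⊢ p1, p1⊥
  [⅋]  ⊢ (p1 ⅋ p1⊥)
    [Ax]  ⊢ p1, p1⊥

Result: YES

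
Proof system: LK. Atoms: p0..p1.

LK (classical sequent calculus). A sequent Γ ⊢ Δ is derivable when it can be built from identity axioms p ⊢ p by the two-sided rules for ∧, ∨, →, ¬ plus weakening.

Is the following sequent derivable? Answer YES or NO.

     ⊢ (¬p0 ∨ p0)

Proof tree:
[∨R]  ⊢ (¬p0 ∨ p0)
  [¬R]  ⊢ p0, ¬p0
    [Ax] p0 ⊢ p0

Result: YES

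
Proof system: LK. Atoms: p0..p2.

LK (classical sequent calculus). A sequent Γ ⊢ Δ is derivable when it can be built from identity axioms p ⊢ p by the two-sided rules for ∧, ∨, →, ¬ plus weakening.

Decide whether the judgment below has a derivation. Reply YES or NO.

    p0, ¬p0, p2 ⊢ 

Derivation (root first):
[WL] p0, ¬p0, p2 ⊢ 
  [¬L] p0, ¬p0 ⊢ 
    [Ax] p0 ⊢ p0

Result: YES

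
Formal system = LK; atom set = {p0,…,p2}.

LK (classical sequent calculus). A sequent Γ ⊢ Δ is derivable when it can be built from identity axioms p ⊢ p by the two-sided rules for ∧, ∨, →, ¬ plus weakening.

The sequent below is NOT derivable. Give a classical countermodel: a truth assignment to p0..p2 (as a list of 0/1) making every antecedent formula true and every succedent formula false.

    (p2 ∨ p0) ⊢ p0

Enumerate valuations to refute Γ ⊢ Δ:
  v=000: Γ:[(p2 ∨ p0)=F] Δ:[p0=F] refutes=False
  v=001: Γ:[(p2 ∨ p0)=T] Δ:[p0=F] refutes=True  ← countermodel

Result: [0, 0, 1]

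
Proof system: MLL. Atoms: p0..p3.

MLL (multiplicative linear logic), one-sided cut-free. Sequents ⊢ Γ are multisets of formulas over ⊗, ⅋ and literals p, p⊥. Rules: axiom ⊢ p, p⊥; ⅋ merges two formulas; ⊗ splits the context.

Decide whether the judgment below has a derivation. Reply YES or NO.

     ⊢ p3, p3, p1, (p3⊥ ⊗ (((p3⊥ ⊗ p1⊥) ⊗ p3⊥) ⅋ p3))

Derivation trace:
[⊗]  ⊢ p3, p3, p1, (p3⊥ ⊗ (((p3⊥ ⊗ p1⊥) ⊗ p3⊥) ⅋ p3))
  [Ax]  ⊢ p3, p3⊥
  [⅋]  ⊢ p3, p1, (((p3⊥ ⊗ p1⊥) ⊗ p3⊥) ⅋ p3)
    [⊗]  ⊢ p3, p1, p3, ((p3⊥ ⊗ p1⊥) ⊗ p3⊥)
      [⊗]  ⊢ p3, p1, (p3⊥ ⊗ p1⊥)
        [Ax]  ⊢ p3, p3⊥
        [Ax]  ⊢ p1, p1⊥
      [Ax]  ⊢ p3, p3⊥

Result: YES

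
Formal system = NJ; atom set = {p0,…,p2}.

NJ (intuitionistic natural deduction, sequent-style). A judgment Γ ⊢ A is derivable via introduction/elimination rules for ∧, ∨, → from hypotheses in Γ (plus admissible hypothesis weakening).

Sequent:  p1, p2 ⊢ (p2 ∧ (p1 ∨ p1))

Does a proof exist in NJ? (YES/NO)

Proof tree:
[∧I] p1, p2 ⊢ (p2 ∧ (p1 ∨ p1))
  [Ax] p2 ⊢ p2
  [∨I₂] p1 ⊢ (p1 ∨ p1)
    [Ax] p1 ⊢ p1

Result: YES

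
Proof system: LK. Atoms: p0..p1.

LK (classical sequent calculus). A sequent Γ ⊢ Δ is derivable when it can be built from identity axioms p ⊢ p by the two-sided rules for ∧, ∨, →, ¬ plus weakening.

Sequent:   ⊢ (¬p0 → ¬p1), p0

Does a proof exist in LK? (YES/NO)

Enumerate valuations to refute Γ ⊢ Δ:
  v=00: Γ:[] Δ:[(¬p0 → ¬p1)=T, p0=F] refutes=False
  v=01: Γ:[] Δ:[(¬p0 → ¬p1)=F, p0=F] refutes=True  ← countermodel

Result: NO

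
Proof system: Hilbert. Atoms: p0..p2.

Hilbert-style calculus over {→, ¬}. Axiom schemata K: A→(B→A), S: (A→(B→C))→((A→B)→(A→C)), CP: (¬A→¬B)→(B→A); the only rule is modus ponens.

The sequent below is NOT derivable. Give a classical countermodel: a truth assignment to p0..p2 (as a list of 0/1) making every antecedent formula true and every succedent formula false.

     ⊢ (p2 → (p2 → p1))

Truth-table refutation:
  v=000: Γ:[] Δ:[(p2 → (p2 → p1))=T] refutes=False
  v=001: Γ:[] Δ:[(p2 → (p2 → p1))=F] refutes=True  ← countermodel

Result: [0, 0, 1]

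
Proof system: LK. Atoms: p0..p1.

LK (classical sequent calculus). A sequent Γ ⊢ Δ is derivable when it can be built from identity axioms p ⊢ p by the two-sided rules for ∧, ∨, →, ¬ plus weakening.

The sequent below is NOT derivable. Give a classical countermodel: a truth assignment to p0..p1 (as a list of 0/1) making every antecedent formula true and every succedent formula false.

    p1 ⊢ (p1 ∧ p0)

Search for a countermodel by truth-table:
  v=00: Γ:[p1=F] Δ:[(p1 ∧ p0)=F] refutes=False
  v=01: Γ:[p1=T] Δ:[(p1 ∧ p0)=F] refutes=True  ← countermodel

Result: [0, 1]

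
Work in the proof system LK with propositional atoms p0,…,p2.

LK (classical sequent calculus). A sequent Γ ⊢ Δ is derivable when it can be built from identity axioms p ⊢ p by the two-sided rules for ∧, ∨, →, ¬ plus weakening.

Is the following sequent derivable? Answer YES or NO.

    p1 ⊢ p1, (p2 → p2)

Proof tree:
[→R] p1 ⊢ p1, (p2 → p2)
  [WR] p1, p2 ⊢ p1, p2
    [WL] p1, p2 ⊢ p1
      [Ax] p1 ⊢ p1

Result: YES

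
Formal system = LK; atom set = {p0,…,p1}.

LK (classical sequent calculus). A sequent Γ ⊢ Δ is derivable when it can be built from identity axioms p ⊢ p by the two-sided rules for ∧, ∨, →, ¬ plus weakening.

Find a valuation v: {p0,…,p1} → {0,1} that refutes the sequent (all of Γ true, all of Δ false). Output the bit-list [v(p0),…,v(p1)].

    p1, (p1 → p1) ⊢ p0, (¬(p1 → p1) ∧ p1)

Truth-table refutation:
  v=00: Γ:[p1=F, (p1 → p1)=T] Δ:[p0=F, (¬(p1 → p1) ∧ p1)=F] refutes=False
  v=01: Γ:[p1=T, (p1 → p1)=T] Δ:[p0=F, (¬(p1 → p1) ∧ p1)=F] refutes=True  ← countermodel

Result: [0, 1]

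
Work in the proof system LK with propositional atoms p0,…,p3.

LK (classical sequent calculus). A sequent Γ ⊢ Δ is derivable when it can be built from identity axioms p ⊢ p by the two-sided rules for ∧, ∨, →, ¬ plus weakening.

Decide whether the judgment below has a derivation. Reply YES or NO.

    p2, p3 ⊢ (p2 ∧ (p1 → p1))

Derivation trace:
[∧R] p2, p3 ⊢ (p2 ∧ (p1 → p1))
  [WL] p2, p3 ⊢ p2
    [Ax] p2 ⊢ p2
  [→R]  ⊢ (p1 → p1)
    [Ax] p1 ⊢ p1

Result: YES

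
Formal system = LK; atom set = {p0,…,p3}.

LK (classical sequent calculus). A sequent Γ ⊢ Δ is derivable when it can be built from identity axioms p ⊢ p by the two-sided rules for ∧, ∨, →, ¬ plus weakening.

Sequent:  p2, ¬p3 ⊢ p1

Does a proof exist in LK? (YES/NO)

Truth-table refutation:
  v=0000: Γ:[p2=F, ¬p3=T] Δ:[p1=F] refutes=False
  v=0001: Γ:[p2=F, ¬p3=F] Δ:[p1=F] refutes=False
  v=0010: Γ:[p2=T, ¬p3=T] Δ:[p1=F] refutes=True  ← countermodel

Result: NO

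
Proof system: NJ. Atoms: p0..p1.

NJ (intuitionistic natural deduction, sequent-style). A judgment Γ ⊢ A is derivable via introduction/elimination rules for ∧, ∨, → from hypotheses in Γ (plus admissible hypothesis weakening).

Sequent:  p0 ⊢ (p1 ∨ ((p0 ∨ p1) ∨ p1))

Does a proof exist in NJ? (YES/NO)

Derivation (root first):
[∨I₂] p0 ⊢ (p1 ∨ ((p0 ∨ p1) ∨ p1))
  [∨I₁] p0 ⊢ ((p0 ∨ p1) ∨ p1)
    [∨I₁] p0 ⊢ (p0 ∨ p1)
      [Ax] p0 ⊢ p0

Result: YES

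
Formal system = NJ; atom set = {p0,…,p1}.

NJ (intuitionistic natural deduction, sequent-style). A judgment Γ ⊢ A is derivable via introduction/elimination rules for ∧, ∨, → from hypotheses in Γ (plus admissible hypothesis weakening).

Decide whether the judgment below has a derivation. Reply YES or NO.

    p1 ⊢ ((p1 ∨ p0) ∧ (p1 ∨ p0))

Proof tree:
[∧I] p1 ⊢ ((p1 ∨ p0) ∧ (p1 ∨ p0))
  [∨I₁] p1 ⊢ (p1 ∨ p0)
    [Ax] p1 ⊢ p1
  [∨I₁] p1 ⊢ (p1 ∨ p0)
    [Ax] p1 ⊢ p1

Result: YES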